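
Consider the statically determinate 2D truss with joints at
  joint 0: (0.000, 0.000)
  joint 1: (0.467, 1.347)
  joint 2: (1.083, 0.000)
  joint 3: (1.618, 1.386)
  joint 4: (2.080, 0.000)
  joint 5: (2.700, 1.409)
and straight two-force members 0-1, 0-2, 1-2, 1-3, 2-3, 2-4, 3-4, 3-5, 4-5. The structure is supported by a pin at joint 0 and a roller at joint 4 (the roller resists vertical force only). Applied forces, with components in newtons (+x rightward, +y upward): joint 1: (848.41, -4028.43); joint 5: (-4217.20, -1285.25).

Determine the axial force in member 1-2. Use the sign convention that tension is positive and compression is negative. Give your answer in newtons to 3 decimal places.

N=6 nodes, M=9 members, R=3 reactions → 2N=12, M+R=12
member 0 (0-1): L=1.4257, (cx,cy)=(0.3276,0.9448)
member 1 (0-2): L=1.0830, (cx,cy)=(1.0000,0.0000)
member 2 (1-2): L=1.4812, (cx,cy)=(0.4159,-0.9094)
member 3 (1-3): L=1.1517, (cx,cy)=(0.9994,0.0339)
member 4 (2-3): L=1.4857, (cx,cy)=(0.3601,0.9329)
member 5 (2-4): L=0.9970, (cx,cy)=(1.0000,0.0000)
member 6 (3-4): L=1.4610, (cx,cy)=(0.3162,-0.9487)
member 7 (3-5): L=1.0822, (cx,cy)=(0.9998,0.0213)
member 8 (4-5): L=1.5394, (cx,cy)=(0.4028,0.9153)
solve A·x = −loads:
  F[0-1] = -5342.9721 N (compression)
  F[0-2] = -1618.6019 N (compression)
  F[1-2] = +1008.8785 N (tension)
  F[1-3] = -3019.9101 N (compression)
  F[2-3] = -983.4702 N (compression)
  F[2-4] = -844.8681 N (compression)
  F[3-4] = +992.3240 N (tension)
  F[3-5] = -3686.9650 N (compression)
  F[4-5] = -1318.5698 N (compression)
  Rx@0 = +3368.7900 N
  Ry@0 = +5048.1871 N
  Ry@4 = +265.4929 N

1008.879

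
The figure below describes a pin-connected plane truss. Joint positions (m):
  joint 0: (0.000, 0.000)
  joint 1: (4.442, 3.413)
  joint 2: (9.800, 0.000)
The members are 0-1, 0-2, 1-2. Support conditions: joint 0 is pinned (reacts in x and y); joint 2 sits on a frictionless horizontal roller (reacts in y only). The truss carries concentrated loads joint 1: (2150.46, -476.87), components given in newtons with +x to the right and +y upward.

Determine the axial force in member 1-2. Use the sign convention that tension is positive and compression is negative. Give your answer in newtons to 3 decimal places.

-1796.324

N=3 nodes, M=3 members, R=3 reactions → 2N=6, M+R=6
member 0 (0-1): L=5.6018, (cx,cy)=(0.7930,0.6093)
member 1 (0-2): L=9.8000, (cx,cy)=(1.0000,0.0000)
member 2 (1-2): L=6.3527, (cx,cy)=(0.8434,-0.5373)
solve A·x = −loads:
  F[0-1] = +801.3010 N (tension)
  F[0-2] = +1515.0585 N (tension)
  F[1-2] = -1796.3241 N (compression)
  Rx@0 = -2150.4600 N
  Ry@0 = -488.2092 N
  Ry@2 = +965.0792 N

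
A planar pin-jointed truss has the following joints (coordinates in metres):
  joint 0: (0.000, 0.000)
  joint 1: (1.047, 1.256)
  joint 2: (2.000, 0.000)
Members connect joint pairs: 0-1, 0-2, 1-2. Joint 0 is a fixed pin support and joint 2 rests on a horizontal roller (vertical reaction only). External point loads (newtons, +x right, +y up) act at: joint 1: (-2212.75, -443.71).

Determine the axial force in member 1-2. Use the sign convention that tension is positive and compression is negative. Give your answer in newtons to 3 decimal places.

1452.760

N=3 nodes, M=3 members, R=3 reactions → 2N=6, M+R=6
member 0 (0-1): L=1.6352, (cx,cy)=(0.6403,0.7681)
member 1 (0-2): L=2.0000, (cx,cy)=(1.0000,0.0000)
member 2 (1-2): L=1.5766, (cx,cy)=(0.6045,-0.7966)
solve A·x = −loads:
  F[0-1] = -2084.3523 N (compression)
  F[0-2] = -878.1294 N (compression)
  F[1-2] = +1452.7601 N (tension)
  Rx@0 = +2212.7500 N
  Ry@0 = +1601.0348 N
  Ry@2 = -1157.3248 N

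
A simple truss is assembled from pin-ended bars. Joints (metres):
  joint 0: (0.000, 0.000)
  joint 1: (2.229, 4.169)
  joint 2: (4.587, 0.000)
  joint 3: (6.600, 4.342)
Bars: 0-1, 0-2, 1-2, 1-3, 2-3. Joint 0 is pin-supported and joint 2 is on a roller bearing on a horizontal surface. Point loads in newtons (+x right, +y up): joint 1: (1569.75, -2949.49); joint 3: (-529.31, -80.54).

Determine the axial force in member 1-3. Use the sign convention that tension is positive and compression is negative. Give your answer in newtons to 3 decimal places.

N=4 nodes, M=5 members, R=3 reactions → 2N=8, M+R=8
member 0 (0-1): L=4.7275, (cx,cy)=(0.4715,0.8819)
member 1 (0-2): L=4.5870, (cx,cy)=(1.0000,0.0000)
member 2 (1-2): L=4.7896, (cx,cy)=(0.4923,-0.8704)
member 3 (1-3): L=4.3744, (cx,cy)=(0.9992,0.0395)
member 4 (2-3): L=4.7859, (cx,cy)=(0.4206,0.9072)
solve A·x = −loads:
  F[0-1] = -629.5847 N (compression)
  F[0-2] = +1337.2887 N (tension)
  F[1-2] = -2773.5105 N (compression)
  F[1-3] = -501.5592 N (compression)
  F[2-3] = -66.9108 N (compression)
  Rx@0 = -1040.4400 N
  Ry@0 = +555.2097 N
  Ry@2 = +2474.8203 N

-501.559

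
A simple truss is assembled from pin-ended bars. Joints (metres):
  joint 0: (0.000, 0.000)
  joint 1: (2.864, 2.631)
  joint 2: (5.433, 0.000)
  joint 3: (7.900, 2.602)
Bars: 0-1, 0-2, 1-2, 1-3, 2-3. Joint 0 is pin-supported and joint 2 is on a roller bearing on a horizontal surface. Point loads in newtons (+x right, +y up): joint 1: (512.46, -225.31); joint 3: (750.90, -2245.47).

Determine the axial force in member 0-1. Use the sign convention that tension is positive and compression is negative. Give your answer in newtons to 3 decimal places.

N=4 nodes, M=5 members, R=3 reactions → 2N=8, M+R=8
member 0 (0-1): L=3.8890, (cx,cy)=(0.7364,0.6765)
member 1 (0-2): L=5.4330, (cx,cy)=(1.0000,0.0000)
member 2 (1-2): L=3.6772, (cx,cy)=(0.6986,-0.7155)
member 3 (1-3): L=5.0361, (cx,cy)=(1.0000,-0.0058)
member 4 (2-3): L=3.5856, (cx,cy)=(0.6880,0.7257)
solve A·x = −loads:
  F[0-1] = +2248.0891 N (tension)
  F[0-2] = -392.1955 N (compression)
  F[1-2] = -2463.5982 N (compression)
  F[1-3] = +2864.2774 N (tension)
  F[2-3] = -3071.5628 N (compression)
  Rx@0 = -1263.3600 N
  Ry@0 = -1520.8682 N
  Ry@2 = +3991.6482 N

2248.089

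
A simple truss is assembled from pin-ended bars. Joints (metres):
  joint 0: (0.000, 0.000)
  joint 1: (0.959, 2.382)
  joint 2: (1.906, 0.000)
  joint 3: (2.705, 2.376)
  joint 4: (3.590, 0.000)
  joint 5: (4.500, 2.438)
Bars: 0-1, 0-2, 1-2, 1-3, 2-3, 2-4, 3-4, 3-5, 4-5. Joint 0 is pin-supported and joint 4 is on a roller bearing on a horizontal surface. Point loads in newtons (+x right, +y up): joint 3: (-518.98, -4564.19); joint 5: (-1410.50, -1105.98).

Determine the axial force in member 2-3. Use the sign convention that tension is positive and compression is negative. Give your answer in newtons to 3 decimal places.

N=6 nodes, M=9 members, R=3 reactions → 2N=12, M+R=12
member 0 (0-1): L=2.5678, (cx,cy)=(0.3735,0.9276)
member 1 (0-2): L=1.9060, (cx,cy)=(1.0000,0.0000)
member 2 (1-2): L=2.5633, (cx,cy)=(0.3694,-0.9293)
member 3 (1-3): L=1.7460, (cx,cy)=(1.0000,-0.0034)
member 4 (2-3): L=2.5067, (cx,cy)=(0.3187,0.9478)
member 5 (2-4): L=1.6840, (cx,cy)=(1.0000,0.0000)
member 6 (3-4): L=2.5355, (cx,cy)=(0.3490,-0.9371)
member 7 (3-5): L=1.7961, (cx,cy)=(0.9994,0.0345)
member 8 (4-5): L=2.6023, (cx,cy)=(0.3497,0.9369)
solve A·x = −loads:
  F[0-1] = -2313.5798 N (compression)
  F[0-2] = -1065.4245 N (compression)
  F[1-2] = +2315.9229 N (tension)
  F[1-3] = -1719.6585 N (compression)
  F[2-3] = -2270.5073 N (compression)
  F[2-4] = +513.8696 N (tension)
  F[3-4] = -2617.5590 N (compression)
  F[3-5] = -1011.3188 N (compression)
  F[4-5] = -1143.2484 N (compression)
  Rx@0 = +1929.4800 N
  Ry@0 = +2146.1732 N
  Ry@4 = +3523.9968 N

-2270.507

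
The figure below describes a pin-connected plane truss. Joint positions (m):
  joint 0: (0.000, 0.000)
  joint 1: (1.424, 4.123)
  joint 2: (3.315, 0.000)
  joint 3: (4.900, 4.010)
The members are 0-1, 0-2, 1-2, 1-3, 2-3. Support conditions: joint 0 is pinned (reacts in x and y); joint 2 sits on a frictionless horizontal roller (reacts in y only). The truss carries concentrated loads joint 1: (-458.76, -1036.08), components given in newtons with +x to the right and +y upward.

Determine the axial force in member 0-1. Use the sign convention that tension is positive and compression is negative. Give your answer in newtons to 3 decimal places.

N=4 nodes, M=5 members, R=3 reactions → 2N=8, M+R=8
member 0 (0-1): L=4.3620, (cx,cy)=(0.3265,0.9452)
member 1 (0-2): L=3.3150, (cx,cy)=(1.0000,0.0000)
member 2 (1-2): L=4.5360, (cx,cy)=(0.4169,-0.9090)
member 3 (1-3): L=3.4778, (cx,cy)=(0.9995,-0.0325)
member 4 (2-3): L=4.3119, (cx,cy)=(0.3676,0.9300)
solve A·x = −loads:
  F[0-1] = -1228.9276 N (compression)
  F[0-2] = -57.5680 N (compression)
  F[1-2] = +138.0893 N (tension)
  F[1-3] = -0.0000 N (compression)
  F[2-3] = +0.0000 N (tension)
  Rx@0 = +458.7600 N
  Ry@0 = +1161.5972 N
  Ry@2 = -125.5172 N

-1228.928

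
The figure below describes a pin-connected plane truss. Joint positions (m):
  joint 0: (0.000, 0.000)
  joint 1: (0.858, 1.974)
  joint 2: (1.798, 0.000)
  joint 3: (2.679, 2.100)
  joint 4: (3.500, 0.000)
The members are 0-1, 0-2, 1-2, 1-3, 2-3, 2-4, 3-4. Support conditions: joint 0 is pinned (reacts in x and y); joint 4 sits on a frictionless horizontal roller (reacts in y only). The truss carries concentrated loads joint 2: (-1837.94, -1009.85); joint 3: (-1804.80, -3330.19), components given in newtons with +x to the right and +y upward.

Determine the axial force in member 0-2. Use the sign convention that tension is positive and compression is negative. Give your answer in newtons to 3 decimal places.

N=5 nodes, M=7 members, R=3 reactions → 2N=10, M+R=10
member 0 (0-1): L=2.1524, (cx,cy)=(0.3986,0.9171)
member 1 (0-2): L=1.7980, (cx,cy)=(1.0000,0.0000)
member 2 (1-2): L=2.1864, (cx,cy)=(0.4299,-0.9029)
member 3 (1-3): L=1.8254, (cx,cy)=(0.9976,0.0690)
member 4 (2-3): L=2.2773, (cx,cy)=(0.3869,0.9221)
member 5 (2-4): L=1.7020, (cx,cy)=(1.0000,0.0000)
member 6 (3-4): L=2.2548, (cx,cy)=(0.3641,-0.9314)
solve A·x = −loads:
  F[0-1] = -2567.9709 N (compression)
  F[0-2] = -2619.0847 N (compression)
  F[1-2] = +2449.3587 N (tension)
  F[1-3] = -2081.6822 N (compression)
  F[2-3] = -1303.0352 N (compression)
  F[2-4] = +776.0080 N (tension)
  F[3-4] = -2131.2165 N (compression)
  Rx@0 = +3642.7400 N
  Ry@0 = +2355.1231 N
  Ry@4 = +1984.9169 N

-2619.085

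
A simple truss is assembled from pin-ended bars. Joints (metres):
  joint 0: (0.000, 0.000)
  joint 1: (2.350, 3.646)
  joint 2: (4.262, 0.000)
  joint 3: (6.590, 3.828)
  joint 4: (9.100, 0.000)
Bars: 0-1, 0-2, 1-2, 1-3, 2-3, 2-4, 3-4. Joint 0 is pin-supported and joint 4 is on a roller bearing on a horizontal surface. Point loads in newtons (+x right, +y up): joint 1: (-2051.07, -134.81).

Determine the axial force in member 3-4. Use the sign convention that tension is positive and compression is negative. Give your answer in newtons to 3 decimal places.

941.054

N=5 nodes, M=7 members, R=3 reactions → 2N=10, M+R=10
member 0 (0-1): L=4.3377, (cx,cy)=(0.5418,0.8405)
member 1 (0-2): L=4.2620, (cx,cy)=(1.0000,0.0000)
member 2 (1-2): L=4.1169, (cx,cy)=(0.4644,-0.8856)
member 3 (1-3): L=4.2439, (cx,cy)=(0.9991,0.0429)
member 4 (2-3): L=4.4803, (cx,cy)=(0.5196,0.8544)
member 5 (2-4): L=4.8380, (cx,cy)=(1.0000,0.0000)
member 6 (3-4): L=4.5775, (cx,cy)=(0.5483,-0.8363)
solve A·x = −loads:
  F[0-1] = -1096.6565 N (compression)
  F[0-2] = -1456.9462 N (compression)
  F[1-2] = +938.1121 N (tension)
  F[1-3] = +1022.2044 N (tension)
  F[2-3] = -972.3769 N (compression)
  F[2-4] = -516.0101 N (compression)
  F[3-4] = +941.0543 N (tension)
  Rx@0 = +2051.0700 N
  Ry@0 = +921.7768 N
  Ry@4 = -786.9668 N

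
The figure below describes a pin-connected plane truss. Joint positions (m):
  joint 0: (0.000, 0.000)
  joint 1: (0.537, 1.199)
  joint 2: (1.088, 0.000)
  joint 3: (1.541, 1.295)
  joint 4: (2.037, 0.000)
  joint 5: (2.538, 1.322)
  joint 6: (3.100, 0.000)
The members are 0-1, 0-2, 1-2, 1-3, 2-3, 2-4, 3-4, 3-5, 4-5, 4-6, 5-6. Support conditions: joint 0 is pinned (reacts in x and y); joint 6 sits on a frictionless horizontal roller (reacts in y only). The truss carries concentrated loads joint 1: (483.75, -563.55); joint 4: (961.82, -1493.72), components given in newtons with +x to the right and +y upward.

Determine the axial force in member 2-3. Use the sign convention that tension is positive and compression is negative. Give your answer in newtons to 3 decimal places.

-149.532

N=7 nodes, M=11 members, R=3 reactions → 2N=14, M+R=14
member 0 (0-1): L=1.3138, (cx,cy)=(0.4087,0.9126)
member 1 (0-2): L=1.0880, (cx,cy)=(1.0000,0.0000)
member 2 (1-2): L=1.3195, (cx,cy)=(0.4176,-0.9086)
member 3 (1-3): L=1.0086, (cx,cy)=(0.9955,0.0952)
member 4 (2-3): L=1.3719, (cx,cy)=(0.3302,0.9439)
member 5 (2-4): L=0.9490, (cx,cy)=(1.0000,0.0000)
member 6 (3-4): L=1.3867, (cx,cy)=(0.3577,-0.9338)
member 7 (3-5): L=0.9974, (cx,cy)=(0.9996,0.0271)
member 8 (4-5): L=1.4137, (cx,cy)=(0.3544,0.9351)
member 9 (4-6): L=1.0630, (cx,cy)=(1.0000,0.0000)
member 10 (5-6): L=1.4365, (cx,cy)=(0.3912,-0.9203)
solve A·x = −loads:
  F[0-1] = -866.7409 N (compression)
  F[0-2] = +1799.8503 N (tension)
  F[1-2] = +155.3361 N (tension)
  F[1-3] = -907.0117 N (compression)
  F[2-3] = -149.5320 N (compression)
  F[2-4] = +1914.0873 N (tension)
  F[3-4] = +213.7598 N (tension)
  F[3-5] = -1029.1008 N (compression)
  F[4-5] = +1383.9135 N (tension)
  F[4-6] = +538.2965 N (tension)
  F[5-6] = -1375.9113 N (compression)
  Rx@0 = -1445.5700 N
  Ry@0 = +791.0280 N
  Ry@6 = +1266.2420 N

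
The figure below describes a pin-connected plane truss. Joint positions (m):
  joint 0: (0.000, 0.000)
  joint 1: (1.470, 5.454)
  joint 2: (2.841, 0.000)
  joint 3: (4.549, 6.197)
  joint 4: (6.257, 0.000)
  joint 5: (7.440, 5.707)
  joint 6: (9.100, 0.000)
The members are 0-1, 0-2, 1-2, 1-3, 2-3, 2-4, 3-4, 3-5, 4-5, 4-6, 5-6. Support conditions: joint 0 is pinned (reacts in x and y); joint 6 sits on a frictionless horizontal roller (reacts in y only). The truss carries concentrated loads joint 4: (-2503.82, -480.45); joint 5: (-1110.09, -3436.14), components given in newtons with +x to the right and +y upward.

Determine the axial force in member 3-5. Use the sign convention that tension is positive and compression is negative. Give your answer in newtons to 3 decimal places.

-1582.500

N=7 nodes, M=11 members, R=3 reactions → 2N=14, M+R=14
member 0 (0-1): L=5.6486, (cx,cy)=(0.2602,0.9655)
member 1 (0-2): L=2.8410, (cx,cy)=(1.0000,0.0000)
member 2 (1-2): L=5.6237, (cx,cy)=(0.2438,-0.9698)
member 3 (1-3): L=3.1674, (cx,cy)=(0.9721,0.2346)
member 4 (2-3): L=6.4281, (cx,cy)=(0.2657,0.9641)
member 5 (2-4): L=3.4160, (cx,cy)=(1.0000,0.0000)
member 6 (3-4): L=6.4281, (cx,cy)=(0.2657,-0.9641)
member 7 (3-5): L=2.9322, (cx,cy)=(0.9859,-0.1671)
member 8 (4-5): L=5.8283, (cx,cy)=(0.2030,0.9792)
member 9 (4-6): L=2.8430, (cx,cy)=(1.0000,0.0000)
member 10 (5-6): L=5.9435, (cx,cy)=(0.2793,-0.9602)
solve A·x = −loads:
  F[0-1] = -1525.6669 N (compression)
  F[0-2] = -3216.8703 N (compression)
  F[1-2] = +1338.9178 N (tension)
  F[1-3] = -744.2213 N (compression)
  F[2-3] = -1346.9381 N (compression)
  F[2-4] = -2532.5602 N (compression)
  F[3-4] = +1802.3355 N (tension)
  F[3-5] = -1582.5000 N (compression)
  F[4-5] = -1283.8211 N (compression)
  F[4-6] = +710.7405 N (tension)
  F[5-6] = -2544.7600 N (compression)
  Rx@0 = +3613.9100 N
  Ry@0 = +1473.0984 N
  Ry@6 = +2443.4916 N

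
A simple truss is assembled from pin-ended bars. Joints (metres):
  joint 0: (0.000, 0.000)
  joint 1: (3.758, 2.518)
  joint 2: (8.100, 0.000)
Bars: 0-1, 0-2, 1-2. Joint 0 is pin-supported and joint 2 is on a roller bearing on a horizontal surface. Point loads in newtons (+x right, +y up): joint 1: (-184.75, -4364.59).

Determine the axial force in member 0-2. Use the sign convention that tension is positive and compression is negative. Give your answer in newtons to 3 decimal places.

N=3 nodes, M=3 members, R=3 reactions → 2N=6, M+R=6
member 0 (0-1): L=4.5236, (cx,cy)=(0.8308,0.5566)
member 1 (0-2): L=8.1000, (cx,cy)=(1.0000,0.0000)
member 2 (1-2): L=5.0193, (cx,cy)=(0.8651,-0.5017)
solve A·x = −loads:
  F[0-1] = -4306.3377 N (compression)
  F[0-2] = +3392.7644 N (tension)
  F[1-2] = -3921.9885 N (compression)
  Rx@0 = +184.7500 N
  Ry@0 = +2397.0679 N
  Ry@2 = +1967.5221 N

3392.764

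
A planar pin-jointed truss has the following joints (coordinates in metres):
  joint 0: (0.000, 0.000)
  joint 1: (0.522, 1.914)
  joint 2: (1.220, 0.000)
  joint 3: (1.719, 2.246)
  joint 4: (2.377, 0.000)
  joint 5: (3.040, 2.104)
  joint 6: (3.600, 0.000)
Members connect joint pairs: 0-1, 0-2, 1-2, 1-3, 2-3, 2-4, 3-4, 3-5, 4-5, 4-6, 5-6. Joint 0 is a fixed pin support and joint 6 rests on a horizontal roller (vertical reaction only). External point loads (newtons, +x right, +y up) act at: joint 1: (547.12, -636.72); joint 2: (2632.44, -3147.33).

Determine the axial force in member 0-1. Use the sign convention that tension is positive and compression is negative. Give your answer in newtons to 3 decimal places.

N=7 nodes, M=11 members, R=3 reactions → 2N=14, M+R=14
member 0 (0-1): L=1.9839, (cx,cy)=(0.2631,0.9648)
member 1 (0-2): L=1.2200, (cx,cy)=(1.0000,0.0000)
member 2 (1-2): L=2.0373, (cx,cy)=(0.3426,-0.9395)
member 3 (1-3): L=1.2422, (cx,cy)=(0.9636,0.2673)
member 4 (2-3): L=2.3008, (cx,cy)=(0.2169,0.9762)
member 5 (2-4): L=1.1570, (cx,cy)=(1.0000,0.0000)
member 6 (3-4): L=2.3404, (cx,cy)=(0.2811,-0.9597)
member 7 (3-5): L=1.3286, (cx,cy)=(0.9943,-0.1069)
member 8 (4-5): L=2.2060, (cx,cy)=(0.3005,0.9538)
member 9 (4-6): L=1.2230, (cx,cy)=(1.0000,0.0000)
member 10 (5-6): L=2.1772, (cx,cy)=(0.2572,-0.9664)
solve A·x = −loads:
  F[0-1] = -2419.4989 N (compression)
  F[0-2] = +3816.1723 N (tension)
  F[1-2] = +1323.5375 N (tension)
  F[1-3] = -1698.9961 N (compression)
  F[2-3] = +1950.3189 N (tension)
  F[2-4] = +1214.1956 N (tension)
  F[3-4] = -1419.4379 N (compression)
  F[3-5] = -819.8188 N (compression)
  F[4-5] = +1428.2139 N (tension)
  F[4-6] = +385.8797 N (tension)
  F[5-6] = -1500.2792 N (compression)
  Rx@0 = -3179.5600 N
  Ry@0 = +2334.2450 N
  Ry@6 = +1449.8050 N

-2419.499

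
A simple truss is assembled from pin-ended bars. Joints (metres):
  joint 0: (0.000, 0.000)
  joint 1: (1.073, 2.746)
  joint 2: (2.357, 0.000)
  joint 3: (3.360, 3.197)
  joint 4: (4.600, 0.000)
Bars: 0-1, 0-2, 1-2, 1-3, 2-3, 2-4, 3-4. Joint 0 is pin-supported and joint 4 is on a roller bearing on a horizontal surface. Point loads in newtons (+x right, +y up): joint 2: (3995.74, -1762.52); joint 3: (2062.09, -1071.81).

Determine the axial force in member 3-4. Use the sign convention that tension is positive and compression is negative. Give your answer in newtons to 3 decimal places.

N=5 nodes, M=7 members, R=3 reactions → 2N=10, M+R=10
member 0 (0-1): L=2.9482, (cx,cy)=(0.3640,0.9314)
member 1 (0-2): L=2.3570, (cx,cy)=(1.0000,0.0000)
member 2 (1-2): L=3.0314, (cx,cy)=(0.4236,-0.9059)
member 3 (1-3): L=2.3310, (cx,cy)=(0.9811,0.1935)
member 4 (2-3): L=3.3506, (cx,cy)=(0.2993,0.9541)
member 5 (2-4): L=2.2430, (cx,cy)=(1.0000,0.0000)
member 6 (3-4): L=3.4291, (cx,cy)=(0.3616,-0.9323)
solve A·x = −loads:
  F[0-1] = +305.7809 N (tension)
  F[0-2] = +5946.5405 N (tension)
  F[1-2] = -265.6818 N (compression)
  F[1-3] = +228.1353 N (tension)
  F[2-3] = +2099.4624 N (tension)
  F[2-4] = +1209.8009 N (tension)
  F[3-4] = -3345.5420 N (compression)
  Rx@0 = -6057.8300 N
  Ry@0 = -284.8098 N
  Ry@4 = +3119.1398 N

-3345.542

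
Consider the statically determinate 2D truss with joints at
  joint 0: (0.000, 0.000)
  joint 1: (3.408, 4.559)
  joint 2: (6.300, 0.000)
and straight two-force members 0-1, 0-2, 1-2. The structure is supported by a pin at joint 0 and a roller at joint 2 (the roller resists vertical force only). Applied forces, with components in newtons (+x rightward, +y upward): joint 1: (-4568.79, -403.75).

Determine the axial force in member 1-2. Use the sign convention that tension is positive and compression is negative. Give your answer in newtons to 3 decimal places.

3656.663

N=3 nodes, M=3 members, R=3 reactions → 2N=6, M+R=6
member 0 (0-1): L=5.6920, (cx,cy)=(0.5987,0.8009)
member 1 (0-2): L=6.3000, (cx,cy)=(1.0000,0.0000)
member 2 (1-2): L=5.3989, (cx,cy)=(0.5357,-0.8444)
solve A·x = −loads:
  F[0-1] = -4359.2721 N (compression)
  F[0-2] = -1958.7442 N (compression)
  F[1-2] = +3656.6626 N (tension)
  Rx@0 = +4568.7900 N
  Ry@0 = +3491.5490 N
  Ry@2 = -3087.7990 N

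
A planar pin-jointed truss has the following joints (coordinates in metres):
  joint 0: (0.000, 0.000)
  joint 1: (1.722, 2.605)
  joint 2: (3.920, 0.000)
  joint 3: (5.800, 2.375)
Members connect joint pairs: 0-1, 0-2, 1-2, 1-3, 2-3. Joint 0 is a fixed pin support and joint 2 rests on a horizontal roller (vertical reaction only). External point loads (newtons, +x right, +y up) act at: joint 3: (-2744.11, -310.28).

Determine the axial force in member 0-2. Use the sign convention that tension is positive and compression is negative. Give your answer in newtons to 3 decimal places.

-1743.460

N=4 nodes, M=5 members, R=3 reactions → 2N=8, M+R=8
member 0 (0-1): L=3.1227, (cx,cy)=(0.5514,0.8342)
member 1 (0-2): L=3.9200, (cx,cy)=(1.0000,0.0000)
member 2 (1-2): L=3.4084, (cx,cy)=(0.6449,-0.7643)
member 3 (1-3): L=4.0845, (cx,cy)=(0.9984,-0.0563)
member 4 (2-3): L=3.0290, (cx,cy)=(0.6207,0.7841)
solve A·x = −loads:
  F[0-1] = -1814.5980 N (compression)
  F[0-2] = -1743.4602 N (compression)
  F[1-2] = +2157.1117 N (tension)
  F[1-3] = -2395.5210 N (compression)
  F[2-3] = -567.7659 N (compression)
  Rx@0 = +2744.1100 N
  Ry@0 = +1513.7589 N
  Ry@2 = -1203.4789 N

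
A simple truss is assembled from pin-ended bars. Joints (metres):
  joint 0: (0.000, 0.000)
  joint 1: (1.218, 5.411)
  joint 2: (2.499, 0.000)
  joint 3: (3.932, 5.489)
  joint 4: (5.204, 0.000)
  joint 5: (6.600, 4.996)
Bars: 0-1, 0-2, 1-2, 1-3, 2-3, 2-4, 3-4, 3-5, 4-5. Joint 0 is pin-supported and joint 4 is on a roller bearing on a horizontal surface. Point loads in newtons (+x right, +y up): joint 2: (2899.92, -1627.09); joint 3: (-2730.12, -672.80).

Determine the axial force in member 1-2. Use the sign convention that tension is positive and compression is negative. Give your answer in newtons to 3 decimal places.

3944.656

N=6 nodes, M=9 members, R=3 reactions → 2N=12, M+R=12
member 0 (0-1): L=5.5464, (cx,cy)=(0.2196,0.9756)
member 1 (0-2): L=2.4990, (cx,cy)=(1.0000,0.0000)
member 2 (1-2): L=5.5606, (cx,cy)=(0.2304,-0.9731)
member 3 (1-3): L=2.7151, (cx,cy)=(0.9996,0.0287)
member 4 (2-3): L=5.6730, (cx,cy)=(0.2526,0.9676)
member 5 (2-4): L=2.7050, (cx,cy)=(1.0000,0.0000)
member 6 (3-4): L=5.6345, (cx,cy)=(0.2258,-0.9742)
member 7 (3-5): L=2.7132, (cx,cy)=(0.9834,-0.1817)
member 8 (4-5): L=5.1874, (cx,cy)=(0.2691,0.9631)
solve A·x = −loads:
  F[0-1] = -3987.1652 N (compression)
  F[0-2] = +1045.3906 N (tension)
  F[1-2] = +3944.6561 N (tension)
  F[1-3] = -1785.0668 N (compression)
  F[2-3] = -2285.5855 N (compression)
  F[2-4] = -368.4481 N (compression)
  F[3-4] = +1632.0795 N (tension)
  F[3-5] = +0.0000 N (tension)
  F[4-5] = -0.0000 N (compression)
  Rx@0 = -169.8000 N
  Ry@0 = +3889.8364 N
  Ry@4 = -1589.9464 N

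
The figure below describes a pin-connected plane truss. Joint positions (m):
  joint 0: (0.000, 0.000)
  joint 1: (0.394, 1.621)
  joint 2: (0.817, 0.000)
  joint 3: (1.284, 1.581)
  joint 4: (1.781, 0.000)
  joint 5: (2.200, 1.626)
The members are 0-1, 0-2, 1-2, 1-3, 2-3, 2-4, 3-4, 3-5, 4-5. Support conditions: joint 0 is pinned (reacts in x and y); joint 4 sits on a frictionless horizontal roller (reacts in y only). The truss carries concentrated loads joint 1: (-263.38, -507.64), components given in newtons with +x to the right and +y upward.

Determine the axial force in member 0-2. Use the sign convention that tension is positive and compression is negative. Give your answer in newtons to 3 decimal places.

-109.023

N=6 nodes, M=9 members, R=3 reactions → 2N=12, M+R=12
member 0 (0-1): L=1.6682, (cx,cy)=(0.2362,0.9717)
member 1 (0-2): L=0.8170, (cx,cy)=(1.0000,0.0000)
member 2 (1-2): L=1.6753, (cx,cy)=(0.2525,-0.9676)
member 3 (1-3): L=0.8909, (cx,cy)=(0.9990,-0.0449)
member 4 (2-3): L=1.6485, (cx,cy)=(0.2833,0.9590)
member 5 (2-4): L=0.9640, (cx,cy)=(1.0000,0.0000)
member 6 (3-4): L=1.6573, (cx,cy)=(0.2999,-0.9540)
member 7 (3-5): L=0.9171, (cx,cy)=(0.9988,0.0491)
member 8 (4-5): L=1.6791, (cx,cy)=(0.2495,0.9684)
solve A·x = −loads:
  F[0-1] = -653.5463 N (compression)
  F[0-2] = -109.0233 N (compression)
  F[1-2] = +128.1219 N (tension)
  F[1-3] = +76.7505 N (tension)
  F[2-3] = -129.2657 N (compression)
  F[2-4] = -40.0544 N (compression)
  F[3-4] = +133.5639 N (tension)
  F[3-5] = -0.0000 N (tension)
  F[4-5] = +0.0000 N (tension)
  Rx@0 = +263.3800 N
  Ry@0 = +635.0565 N
  Ry@4 = -127.4165 N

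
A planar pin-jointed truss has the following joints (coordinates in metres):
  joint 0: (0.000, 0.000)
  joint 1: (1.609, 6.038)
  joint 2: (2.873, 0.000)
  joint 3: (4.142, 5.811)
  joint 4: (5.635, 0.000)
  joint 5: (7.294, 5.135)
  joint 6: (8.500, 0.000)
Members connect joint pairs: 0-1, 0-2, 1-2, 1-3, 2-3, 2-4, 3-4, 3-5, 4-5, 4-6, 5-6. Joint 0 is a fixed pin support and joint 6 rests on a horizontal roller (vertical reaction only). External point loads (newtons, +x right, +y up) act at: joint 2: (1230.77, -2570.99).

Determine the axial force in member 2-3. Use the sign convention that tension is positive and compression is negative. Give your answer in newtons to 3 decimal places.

N=7 nodes, M=11 members, R=3 reactions → 2N=14, M+R=14
member 0 (0-1): L=6.2487, (cx,cy)=(0.2575,0.9663)
member 1 (0-2): L=2.8730, (cx,cy)=(1.0000,0.0000)
member 2 (1-2): L=6.1689, (cx,cy)=(0.2049,-0.9788)
member 3 (1-3): L=2.5432, (cx,cy)=(0.9960,-0.0893)
member 4 (2-3): L=5.9479, (cx,cy)=(0.2134,0.9770)
member 5 (2-4): L=2.7620, (cx,cy)=(1.0000,0.0000)
member 6 (3-4): L=5.9997, (cx,cy)=(0.2488,-0.9685)
member 7 (3-5): L=3.2237, (cx,cy)=(0.9778,-0.2097)
member 8 (4-5): L=5.3963, (cx,cy)=(0.3074,0.9516)
member 9 (4-6): L=2.8650, (cx,cy)=(1.0000,0.0000)
member 10 (5-6): L=5.2747, (cx,cy)=(0.2286,-0.9735)
solve A·x = −loads:
  F[0-1] = -1761.3893 N (compression)
  F[0-2] = +1684.3160 N (tension)
  F[1-2] = +1814.4559 N (tension)
  F[1-3] = -828.6342 N (compression)
  F[2-3] = +813.7678 N (tension)
  F[2-4] = +651.7086 N (tension)
  F[3-4] = -796.8148 N (compression)
  F[3-5] = -463.7363 N (compression)
  F[4-5] = +811.0274 N (tension)
  F[4-6] = +204.0910 N (tension)
  F[5-6] = -892.6392 N (compression)
  Rx@0 = -1230.7700 N
  Ry@0 = +1701.9954 N
  Ry@6 = +868.9946 N

813.768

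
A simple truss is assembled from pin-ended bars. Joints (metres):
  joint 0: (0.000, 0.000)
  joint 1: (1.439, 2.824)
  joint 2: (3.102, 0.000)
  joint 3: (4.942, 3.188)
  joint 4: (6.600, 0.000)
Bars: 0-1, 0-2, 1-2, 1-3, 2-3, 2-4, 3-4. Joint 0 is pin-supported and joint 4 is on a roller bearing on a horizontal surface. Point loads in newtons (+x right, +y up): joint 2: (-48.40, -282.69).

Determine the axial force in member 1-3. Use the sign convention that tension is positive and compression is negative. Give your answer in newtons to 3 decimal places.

N=5 nodes, M=7 members, R=3 reactions → 2N=10, M+R=10
member 0 (0-1): L=3.1695, (cx,cy)=(0.4540,0.8910)
member 1 (0-2): L=3.1020, (cx,cy)=(1.0000,0.0000)
member 2 (1-2): L=3.2773, (cx,cy)=(0.5074,-0.8617)
member 3 (1-3): L=3.5219, (cx,cy)=(0.9946,0.1034)
member 4 (2-3): L=3.6809, (cx,cy)=(0.4999,0.8661)
member 5 (2-4): L=3.4980, (cx,cy)=(1.0000,0.0000)
member 6 (3-4): L=3.5934, (cx,cy)=(0.4614,-0.8872)
solve A·x = −loads:
  F[0-1] = -168.1557 N (compression)
  F[0-2] = +27.9453 N (tension)
  F[1-2] = +155.1724 N (tension)
  F[1-3] = -155.9200 N (compression)
  F[2-3] = +172.0127 N (tension)
  F[2-4] = +69.0994 N (tension)
  F[3-4] = -149.7587 N (compression)
  Rx@0 = +48.4000 N
  Ry@0 = +149.8257 N
  Ry@4 = +132.8643 N

-155.920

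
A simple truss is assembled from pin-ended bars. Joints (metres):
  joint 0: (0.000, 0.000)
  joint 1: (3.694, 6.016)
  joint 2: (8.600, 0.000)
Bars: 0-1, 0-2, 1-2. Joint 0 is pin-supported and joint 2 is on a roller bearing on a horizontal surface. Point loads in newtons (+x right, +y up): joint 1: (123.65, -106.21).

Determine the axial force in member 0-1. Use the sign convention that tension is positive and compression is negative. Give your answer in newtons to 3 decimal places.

30.403

N=3 nodes, M=3 members, R=3 reactions → 2N=6, M+R=6
member 0 (0-1): L=7.0596, (cx,cy)=(0.5233,0.8522)
member 1 (0-2): L=8.6000, (cx,cy)=(1.0000,0.0000)
member 2 (1-2): L=7.7628, (cx,cy)=(0.6320,-0.7750)
solve A·x = −loads:
  F[0-1] = +30.4027 N (tension)
  F[0-2] = +107.7415 N (tension)
  F[1-2] = -170.4802 N (compression)
  Rx@0 = -123.6500 N
  Ry@0 = -25.9084 N
  Ry@2 = +132.1184 N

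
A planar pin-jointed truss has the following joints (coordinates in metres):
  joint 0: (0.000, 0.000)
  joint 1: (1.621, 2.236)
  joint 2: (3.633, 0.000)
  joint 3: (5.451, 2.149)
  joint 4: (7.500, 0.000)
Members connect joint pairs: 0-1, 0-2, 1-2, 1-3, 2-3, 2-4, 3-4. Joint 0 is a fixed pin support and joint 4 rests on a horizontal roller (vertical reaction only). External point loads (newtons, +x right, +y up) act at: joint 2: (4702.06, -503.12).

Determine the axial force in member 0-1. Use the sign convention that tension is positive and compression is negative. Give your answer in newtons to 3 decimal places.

N=5 nodes, M=7 members, R=3 reactions → 2N=10, M+R=10
member 0 (0-1): L=2.7618, (cx,cy)=(0.5869,0.8096)
member 1 (0-2): L=3.6330, (cx,cy)=(1.0000,0.0000)
member 2 (1-2): L=3.0080, (cx,cy)=(0.6689,-0.7434)
member 3 (1-3): L=3.8310, (cx,cy)=(0.9997,-0.0227)
member 4 (2-3): L=2.8148, (cx,cy)=(0.6459,0.7635)
member 5 (2-4): L=3.8670, (cx,cy)=(1.0000,0.0000)
member 6 (3-4): L=2.9693, (cx,cy)=(0.6901,-0.7237)
solve A·x = −loads:
  F[0-1] = -320.4049 N (compression)
  F[0-2] = +4890.1197 N (tension)
  F[1-2] = +362.1159 N (tension)
  F[1-3] = -430.3868 N (compression)
  F[2-3] = +306.4200 N (tension)
  F[2-4] = +232.3706 N (tension)
  F[3-4] = -336.7363 N (compression)
  Rx@0 = -4702.0600 N
  Ry@0 = +259.4087 N
  Ry@4 = +243.7113 N

-320.405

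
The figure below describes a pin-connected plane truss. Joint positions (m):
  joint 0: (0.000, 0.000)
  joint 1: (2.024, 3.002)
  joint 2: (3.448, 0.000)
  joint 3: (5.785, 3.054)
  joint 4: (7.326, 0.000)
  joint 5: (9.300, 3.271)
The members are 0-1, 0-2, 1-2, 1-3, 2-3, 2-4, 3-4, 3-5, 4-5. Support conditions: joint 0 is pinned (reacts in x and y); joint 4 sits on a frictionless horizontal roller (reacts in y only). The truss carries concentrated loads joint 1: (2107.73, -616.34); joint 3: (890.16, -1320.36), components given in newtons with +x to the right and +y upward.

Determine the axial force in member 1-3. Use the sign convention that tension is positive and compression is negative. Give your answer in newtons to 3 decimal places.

-1220.585

N=6 nodes, M=9 members, R=3 reactions → 2N=12, M+R=12
member 0 (0-1): L=3.6206, (cx,cy)=(0.5590,0.8291)
member 1 (0-2): L=3.4480, (cx,cy)=(1.0000,0.0000)
member 2 (1-2): L=3.3226, (cx,cy)=(0.4286,-0.9035)
member 3 (1-3): L=3.7614, (cx,cy)=(0.9999,0.0138)
member 4 (2-3): L=3.8456, (cx,cy)=(0.6077,0.7942)
member 5 (2-4): L=3.8780, (cx,cy)=(1.0000,0.0000)
member 6 (3-4): L=3.4208, (cx,cy)=(0.4505,-0.8928)
member 7 (3-5): L=3.5217, (cx,cy)=(0.9981,0.0616)
member 8 (4-5): L=3.8205, (cx,cy)=(0.5167,0.8562)
solve A·x = −loads:
  F[0-1] = +616.2709 N (tension)
  F[0-2] = +2653.3780 N (tension)
  F[1-2] = -1266.3962 N (compression)
  F[1-3] = -1220.5853 N (compression)
  F[2-3] = +1440.7641 N (tension)
  F[2-4] = +1235.0609 N (tension)
  F[3-4] = -2741.6266 N (compression)
  F[3-5] = -0.0000 N (compression)
  F[4-5] = +0.0000 N (tension)
  Rx@0 = -2997.8900 N
  Ry@0 = -510.9807 N
  Ry@4 = +2447.6807 N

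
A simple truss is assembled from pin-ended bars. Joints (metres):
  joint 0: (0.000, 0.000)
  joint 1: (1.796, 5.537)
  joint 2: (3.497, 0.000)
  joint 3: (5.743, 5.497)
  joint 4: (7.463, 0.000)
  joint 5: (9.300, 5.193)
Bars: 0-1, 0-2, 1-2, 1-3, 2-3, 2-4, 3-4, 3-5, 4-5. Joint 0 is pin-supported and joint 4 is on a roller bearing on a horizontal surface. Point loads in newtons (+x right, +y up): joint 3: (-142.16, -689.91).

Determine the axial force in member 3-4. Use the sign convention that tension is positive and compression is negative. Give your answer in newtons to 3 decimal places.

N=6 nodes, M=9 members, R=3 reactions → 2N=12, M+R=12
member 0 (0-1): L=5.8210, (cx,cy)=(0.3085,0.9512)
member 1 (0-2): L=3.4970, (cx,cy)=(1.0000,0.0000)
member 2 (1-2): L=5.7924, (cx,cy)=(0.2937,-0.9559)
member 3 (1-3): L=3.9472, (cx,cy)=(0.9999,-0.0101)
member 4 (2-3): L=5.9381, (cx,cy)=(0.3782,0.9257)
member 5 (2-4): L=3.9660, (cx,cy)=(1.0000,0.0000)
member 6 (3-4): L=5.7598, (cx,cy)=(0.2986,-0.9544)
member 7 (3-5): L=3.5700, (cx,cy)=(0.9964,-0.0852)
member 8 (4-5): L=5.5083, (cx,cy)=(0.3335,0.9428)
solve A·x = −loads:
  F[0-1] = -277.2402 N (compression)
  F[0-2] = -56.6208 N (compression)
  F[1-2] = +277.6490 N (tension)
  F[1-3] = -167.0825 N (compression)
  F[2-3] = -286.7066 N (compression)
  F[2-4] = +133.3558 N (tension)
  F[3-4] = -446.5721 N (compression)
  F[3-5] = -0.0000 N (tension)
  F[4-5] = +0.0000 N (tension)
  Rx@0 = +142.1600 N
  Ry@0 = +263.7142 N
  Ry@4 = +426.1958 N

-446.572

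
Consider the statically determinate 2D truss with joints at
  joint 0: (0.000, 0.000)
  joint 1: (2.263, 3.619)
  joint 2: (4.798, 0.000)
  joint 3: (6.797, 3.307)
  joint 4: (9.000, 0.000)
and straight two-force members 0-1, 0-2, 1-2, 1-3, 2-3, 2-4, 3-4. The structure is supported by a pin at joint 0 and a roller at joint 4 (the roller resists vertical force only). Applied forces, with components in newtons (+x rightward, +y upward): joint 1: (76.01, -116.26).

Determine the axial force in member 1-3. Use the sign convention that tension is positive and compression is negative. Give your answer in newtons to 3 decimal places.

N=5 nodes, M=7 members, R=3 reactions → 2N=10, M+R=10
member 0 (0-1): L=4.2683, (cx,cy)=(0.5302,0.8479)
member 1 (0-2): L=4.7980, (cx,cy)=(1.0000,0.0000)
member 2 (1-2): L=4.4185, (cx,cy)=(0.5737,-0.8191)
member 3 (1-3): L=4.5447, (cx,cy)=(0.9976,-0.0687)
member 4 (2-3): L=3.8642, (cx,cy)=(0.5173,0.8558)
member 5 (2-4): L=4.2020, (cx,cy)=(1.0000,0.0000)
member 6 (3-4): L=3.9736, (cx,cy)=(0.5544,-0.8322)
solve A·x = −loads:
  F[0-1] = -66.5927 N (compression)
  F[0-2] = +111.3167 N (tension)
  F[1-2] = -66.8795 N (compression)
  F[1-3] = -73.1191 N (compression)
  F[2-3] = +64.0077 N (tension)
  F[2-4] = +39.8348 N (tension)
  F[3-4] = -71.8508 N (compression)
  Rx@0 = -76.0100 N
  Ry@0 = +56.4626 N
  Ry@4 = +59.7974 N

-73.119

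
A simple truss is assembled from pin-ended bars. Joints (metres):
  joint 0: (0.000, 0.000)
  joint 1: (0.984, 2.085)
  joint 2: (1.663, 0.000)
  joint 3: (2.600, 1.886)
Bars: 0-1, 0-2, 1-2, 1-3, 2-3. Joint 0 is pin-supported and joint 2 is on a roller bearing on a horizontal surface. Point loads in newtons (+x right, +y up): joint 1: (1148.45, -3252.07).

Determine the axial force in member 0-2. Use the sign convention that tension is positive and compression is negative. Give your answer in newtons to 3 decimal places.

N=4 nodes, M=5 members, R=3 reactions → 2N=8, M+R=8
member 0 (0-1): L=2.3055, (cx,cy)=(0.4268,0.9043)
member 1 (0-2): L=1.6630, (cx,cy)=(1.0000,0.0000)
member 2 (1-2): L=2.1928, (cx,cy)=(0.3097,-0.9508)
member 3 (1-3): L=1.6282, (cx,cy)=(0.9925,-0.1222)
member 4 (2-3): L=2.1059, (cx,cy)=(0.4449,0.8956)
solve A·x = −loads:
  F[0-1] = +123.9173 N (tension)
  F[0-2] = +1095.5622 N (tension)
  F[1-2] = -3538.0298 N (compression)
  F[1-3] = -0.0000 N (compression)
  F[2-3] = +0.0000 N (tension)
  Rx@0 = -1148.4500 N
  Ry@0 = -112.0642 N
  Ry@2 = +3364.1342 N

1095.562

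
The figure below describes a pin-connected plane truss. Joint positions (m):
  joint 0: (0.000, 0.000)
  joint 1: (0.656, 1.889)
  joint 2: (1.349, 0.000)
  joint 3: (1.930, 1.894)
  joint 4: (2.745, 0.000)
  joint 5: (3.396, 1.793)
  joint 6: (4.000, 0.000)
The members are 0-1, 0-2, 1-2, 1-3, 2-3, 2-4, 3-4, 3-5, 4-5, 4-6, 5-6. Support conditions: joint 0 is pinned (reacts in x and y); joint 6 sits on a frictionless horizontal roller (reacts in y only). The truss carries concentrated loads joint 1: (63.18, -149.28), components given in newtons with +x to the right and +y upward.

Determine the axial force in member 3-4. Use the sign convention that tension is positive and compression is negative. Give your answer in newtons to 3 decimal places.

-56.352

N=7 nodes, M=11 members, R=3 reactions → 2N=14, M+R=14
member 0 (0-1): L=1.9997, (cx,cy)=(0.3281,0.9447)
member 1 (0-2): L=1.3490, (cx,cy)=(1.0000,0.0000)
member 2 (1-2): L=2.0121, (cx,cy)=(0.3444,-0.9388)
member 3 (1-3): L=1.2740, (cx,cy)=(1.0000,0.0039)
member 4 (2-3): L=1.9811, (cx,cy)=(0.2933,0.9560)
member 5 (2-4): L=1.3960, (cx,cy)=(1.0000,0.0000)
member 6 (3-4): L=2.0619, (cx,cy)=(0.3953,-0.9186)
member 7 (3-5): L=1.4695, (cx,cy)=(0.9976,-0.0687)
member 8 (4-5): L=1.9075, (cx,cy)=(0.3413,0.9400)
member 9 (4-6): L=1.2550, (cx,cy)=(1.0000,0.0000)
member 10 (5-6): L=1.8920, (cx,cy)=(0.3192,-0.9477)
solve A·x = −loads:
  F[0-1] = -100.5245 N (compression)
  F[0-2] = +96.1576 N (tension)
  F[1-2] = -58.1768 N (compression)
  F[1-3] = -76.1212 N (compression)
  F[2-3] = +57.1294 N (tension)
  F[2-4] = +59.3662 N (tension)
  F[3-4] = -56.3521 N (compression)
  F[3-5] = -37.1801 N (compression)
  F[4-5] = +55.0695 N (tension)
  F[4-6] = +18.2981 N (tension)
  F[5-6] = -57.3179 N (compression)
  Rx@0 = -63.1800 N
  Ry@0 = +94.9613 N
  Ry@6 = +54.3187 N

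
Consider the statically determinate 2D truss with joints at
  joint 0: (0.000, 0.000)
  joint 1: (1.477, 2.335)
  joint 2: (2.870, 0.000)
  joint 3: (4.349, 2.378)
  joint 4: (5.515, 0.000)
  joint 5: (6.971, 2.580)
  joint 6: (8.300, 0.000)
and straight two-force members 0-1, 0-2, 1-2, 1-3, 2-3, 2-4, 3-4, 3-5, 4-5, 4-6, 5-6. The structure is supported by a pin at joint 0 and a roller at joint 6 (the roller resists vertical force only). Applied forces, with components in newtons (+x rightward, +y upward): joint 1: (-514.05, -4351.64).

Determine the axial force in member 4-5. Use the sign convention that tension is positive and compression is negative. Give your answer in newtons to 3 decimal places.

786.001

N=7 nodes, M=11 members, R=3 reactions → 2N=14, M+R=14
member 0 (0-1): L=2.7629, (cx,cy)=(0.5346,0.8451)
member 1 (0-2): L=2.8700, (cx,cy)=(1.0000,0.0000)
member 2 (1-2): L=2.7189, (cx,cy)=(0.5123,-0.8588)
member 3 (1-3): L=2.8723, (cx,cy)=(0.9999,0.0150)
member 4 (2-3): L=2.8004, (cx,cy)=(0.5281,0.8492)
member 5 (2-4): L=2.6450, (cx,cy)=(1.0000,0.0000)
member 6 (3-4): L=2.6485, (cx,cy)=(0.4403,-0.8979)
member 7 (3-5): L=2.6298, (cx,cy)=(0.9970,0.0768)
member 8 (4-5): L=2.9625, (cx,cy)=(0.4915,0.8709)
member 9 (4-6): L=2.7850, (cx,cy)=(1.0000,0.0000)
member 10 (5-6): L=2.9022, (cx,cy)=(0.4579,-0.8890)
solve A·x = −loads:
  F[0-1] = -4403.9639 N (compression)
  F[0-2] = +1840.2140 N (tension)
  F[1-2] = -758.6267 N (compression)
  F[1-3] = -1451.7090 N (compression)
  F[2-3] = +767.2286 N (tension)
  F[2-4] = +1046.3453 N (tension)
  F[3-4] = -762.3788 N (compression)
  F[3-5] = -712.8120 N (compression)
  F[4-5] = +786.0010 N (tension)
  F[4-6] = +324.4032 N (tension)
  F[5-6] = -708.4094 N (compression)
  Rx@0 = +514.0500 N
  Ry@0 = +3721.8731 N
  Ry@6 = +629.7669 N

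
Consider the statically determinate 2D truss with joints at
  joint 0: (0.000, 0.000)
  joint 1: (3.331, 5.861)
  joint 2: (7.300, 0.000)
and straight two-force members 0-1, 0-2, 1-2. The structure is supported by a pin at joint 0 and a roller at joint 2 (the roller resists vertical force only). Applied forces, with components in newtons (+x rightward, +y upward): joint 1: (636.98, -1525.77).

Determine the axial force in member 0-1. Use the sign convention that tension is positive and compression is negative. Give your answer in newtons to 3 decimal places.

-365.934

N=3 nodes, M=3 members, R=3 reactions → 2N=6, M+R=6
member 0 (0-1): L=6.7414, (cx,cy)=(0.4941,0.8694)
member 1 (0-2): L=7.3000, (cx,cy)=(1.0000,0.0000)
member 2 (1-2): L=7.0784, (cx,cy)=(0.5607,-0.8280)
solve A·x = −loads:
  F[0-1] = -365.9335 N (compression)
  F[0-2] = +817.7910 N (tension)
  F[1-2] = -1458.4738 N (compression)
  Rx@0 = -636.9800 N
  Ry@0 = +318.1427 N
  Ry@2 = +1207.6273 N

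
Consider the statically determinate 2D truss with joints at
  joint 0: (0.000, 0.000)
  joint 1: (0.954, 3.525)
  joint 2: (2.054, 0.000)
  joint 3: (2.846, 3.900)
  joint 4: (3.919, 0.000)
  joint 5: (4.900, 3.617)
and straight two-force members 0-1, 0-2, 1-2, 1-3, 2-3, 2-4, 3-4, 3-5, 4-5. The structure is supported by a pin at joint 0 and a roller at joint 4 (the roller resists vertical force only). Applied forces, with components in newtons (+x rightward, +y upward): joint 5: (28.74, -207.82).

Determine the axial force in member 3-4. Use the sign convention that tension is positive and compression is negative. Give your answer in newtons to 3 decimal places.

-93.189

N=6 nodes, M=9 members, R=3 reactions → 2N=12, M+R=12
member 0 (0-1): L=3.6518, (cx,cy)=(0.2612,0.9653)
member 1 (0-2): L=2.0540, (cx,cy)=(1.0000,0.0000)
member 2 (1-2): L=3.6926, (cx,cy)=(0.2979,-0.9546)
member 3 (1-3): L=1.9288, (cx,cy)=(0.9809,0.1944)
member 4 (2-3): L=3.9796, (cx,cy)=(0.1990,0.9800)
member 5 (2-4): L=1.8650, (cx,cy)=(1.0000,0.0000)
member 6 (3-4): L=4.0449, (cx,cy)=(0.2653,-0.9642)
member 7 (3-5): L=2.0734, (cx,cy)=(0.9906,-0.1365)
member 8 (4-5): L=3.7477, (cx,cy)=(0.2618,0.9651)
solve A·x = −loads:
  F[0-1] = +81.3723 N (tension)
  F[0-2] = +7.4823 N (tension)
  F[1-2] = -73.3328 N (compression)
  F[1-3] = +43.9412 N (tension)
  F[2-3] = +71.4324 N (tension)
  F[2-4] = -28.5789 N (compression)
  F[3-4] = -93.1885 N (compression)
  F[3-5] = +82.8141 N (tension)
  F[4-5] = -203.6163 N (compression)
  Rx@0 = -28.7400 N
  Ry@0 = -78.5466 N
  Ry@4 = +286.3666 N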